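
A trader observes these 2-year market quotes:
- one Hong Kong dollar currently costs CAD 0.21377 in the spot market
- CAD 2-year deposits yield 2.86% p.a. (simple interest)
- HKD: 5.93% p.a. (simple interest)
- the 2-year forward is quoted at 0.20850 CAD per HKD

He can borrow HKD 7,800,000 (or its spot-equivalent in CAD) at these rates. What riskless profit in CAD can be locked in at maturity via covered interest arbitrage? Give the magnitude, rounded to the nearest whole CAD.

CAD 56,398

T = 2 years.
Keep in HKD, deliver into the forward: 7,800,000·1.118600·0.20850 = CAD 1,819,179.18.
Swap to CAD now, deposit: 7,800,000·0.21377·1.057200 = CAD 1,762,781.62.
The quoted forward overvalues HKD, so borrow CAD, buy HKD at spot, deposit the HKD at 5.93%, and sell the proceeds forward at 0.20850.
Profit = 1,819,179.18 − 1,762,781.62 = CAD 56,398.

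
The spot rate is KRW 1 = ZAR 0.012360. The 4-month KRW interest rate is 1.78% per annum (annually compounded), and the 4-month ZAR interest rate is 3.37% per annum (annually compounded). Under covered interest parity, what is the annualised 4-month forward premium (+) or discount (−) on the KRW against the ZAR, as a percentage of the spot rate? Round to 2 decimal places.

+1.55%

T = 4/12 years.
CIP forward (ZAR per KRW) = 0.01236 × 1.0111095/1.0058985 = 0.012424030.
(F − S)/S ÷ T = (0.012424030 − 0.01236)/0.01236/(4/12) = 0.015541 → 1.55%.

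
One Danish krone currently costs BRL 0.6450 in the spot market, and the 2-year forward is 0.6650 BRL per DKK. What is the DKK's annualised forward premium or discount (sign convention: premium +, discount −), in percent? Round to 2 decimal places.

T = 2 years.
DKK trades forward at +3.10078% vs spot over the period.
×(1/T) gives 1.55% p.a.

+1.55%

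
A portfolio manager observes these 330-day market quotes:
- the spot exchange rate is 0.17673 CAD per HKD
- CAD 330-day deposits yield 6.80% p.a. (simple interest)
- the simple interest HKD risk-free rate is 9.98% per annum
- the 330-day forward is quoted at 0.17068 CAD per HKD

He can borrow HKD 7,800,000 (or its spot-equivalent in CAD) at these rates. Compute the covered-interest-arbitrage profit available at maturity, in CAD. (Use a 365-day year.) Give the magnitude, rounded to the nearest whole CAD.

CAD 11,815

T = 330/365 years.
Route A — deposit HKD, sell forward: 7,800,000 × 1.090230137 × 0.17068 = CAD 1,451,427.74.
Route B — convert at spot, deposit CAD: 7,800,000 × 0.17673 × 1.061479452 = CAD 1,463,243.06.
The quoted forward undervalues HKD, so borrow HKD, convert to CAD at spot, deposit the CAD at 6.80%, and buy HKD forward at 0.17068 to cover the loan.
Profit = 1,463,243.06 − 1,451,427.74 = CAD 11,815.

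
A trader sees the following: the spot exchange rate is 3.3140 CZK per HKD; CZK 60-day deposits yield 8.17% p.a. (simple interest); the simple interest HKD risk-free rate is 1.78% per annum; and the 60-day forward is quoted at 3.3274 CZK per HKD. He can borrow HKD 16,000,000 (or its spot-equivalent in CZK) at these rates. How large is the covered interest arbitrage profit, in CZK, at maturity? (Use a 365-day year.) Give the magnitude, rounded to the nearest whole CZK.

T = 60/365 years.
Route A — deposit HKD, sell forward: 16,000,000 × 1.0029260274 × 3.3274 = CZK 53,394,177.02.
Route B — convert at spot, deposit CZK: 16,000,000 × 3.3140 × 1.013430137 = CZK 53,736,119.58.
The quoted forward undervalues HKD, so borrow HKD, convert to CZK at spot, deposit the CZK at 8.17%, and buy HKD forward at 3.3274 to cover the loan.
Arbitrage profit = |53,394,177.02 − 53,736,119.58| = CZK 341,943.

CZK 341,943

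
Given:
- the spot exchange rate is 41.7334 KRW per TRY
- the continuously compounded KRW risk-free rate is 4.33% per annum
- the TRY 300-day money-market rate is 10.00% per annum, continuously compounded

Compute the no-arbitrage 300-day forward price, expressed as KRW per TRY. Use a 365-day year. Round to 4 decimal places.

39.8331

T = 300/365 years.
KRW accumulates by e^(0.0433×300/365) = 1.03622991.
TRY accumulates by e^(0.1000×300/365) = 1.085664.
CIP: F = S · (grow KRW)/(grow TRY) = 41.7334 × 1.03622991/1.085664 = 39.833132 KRW per TRY.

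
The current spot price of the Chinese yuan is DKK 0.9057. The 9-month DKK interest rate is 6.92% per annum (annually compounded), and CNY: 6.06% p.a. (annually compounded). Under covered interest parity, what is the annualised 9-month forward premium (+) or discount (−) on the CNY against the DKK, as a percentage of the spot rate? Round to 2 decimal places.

+0.81%

T = 9/12 years.
CIP forward (DKK per CNY) = 0.9057 × 1.0514635/1.0451141 = 0.9112024.
(F − S)/S ÷ T = (0.9112024 − 0.9057)/0.9057/(9/12) = 0.008100 → 0.81%.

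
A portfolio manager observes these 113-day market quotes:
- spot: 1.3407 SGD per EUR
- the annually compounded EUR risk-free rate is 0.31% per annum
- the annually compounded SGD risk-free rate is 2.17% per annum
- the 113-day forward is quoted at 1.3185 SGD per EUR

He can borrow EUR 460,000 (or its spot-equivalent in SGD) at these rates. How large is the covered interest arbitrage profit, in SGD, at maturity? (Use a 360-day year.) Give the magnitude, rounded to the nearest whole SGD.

SGD 13,792

T = 113/360 years.
Route A — deposit EUR, sell forward: 460,000 × 1.00097202 × 1.3185 = SGD 607,099.54.
Route B — convert at spot, deposit SGD: 460,000 × 1.3407 × 1.00676129 = SGD 620,891.84.
The quoted forward undervalues EUR, so borrow EUR, convert to SGD at spot, deposit the SGD at 2.17%, and buy EUR forward at 1.3185 to cover the loan.
Profit = 620,891.84 − 607,099.54 = SGD 13,792.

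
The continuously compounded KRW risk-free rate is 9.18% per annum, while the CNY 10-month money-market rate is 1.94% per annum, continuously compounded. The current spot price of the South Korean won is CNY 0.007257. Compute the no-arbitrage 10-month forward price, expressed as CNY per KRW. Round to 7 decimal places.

T = 10/12 years.
CNY accumulates by e^(0.0194×10/12) = 1.0162981.
Growth of 1 KRW over T: e^(0.0918×10/12) = 1.0795022.
CIP: F = S · (grow CNY)/(grow KRW) = 0.007257 × 1.0162981/1.0795022 = 0.006832108 CNY per KRW.

0.0068321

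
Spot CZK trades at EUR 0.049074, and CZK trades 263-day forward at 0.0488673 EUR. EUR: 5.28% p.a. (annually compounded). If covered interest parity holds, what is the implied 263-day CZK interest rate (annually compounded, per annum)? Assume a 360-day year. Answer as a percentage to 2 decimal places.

5.89%

T = 263/360 years.
By CIP, F/S equals the EUR-to-CZK growth ratio: 0.0488673/0.049074 = 0.9957880.
EUR growth factor: (1 + 0.0528)^(263/360) = 1.0383049.
That pins the CZK growth at 1.0426967.
r = 1.0426967^(360/263) − 1 = 0.058900 → 5.89%.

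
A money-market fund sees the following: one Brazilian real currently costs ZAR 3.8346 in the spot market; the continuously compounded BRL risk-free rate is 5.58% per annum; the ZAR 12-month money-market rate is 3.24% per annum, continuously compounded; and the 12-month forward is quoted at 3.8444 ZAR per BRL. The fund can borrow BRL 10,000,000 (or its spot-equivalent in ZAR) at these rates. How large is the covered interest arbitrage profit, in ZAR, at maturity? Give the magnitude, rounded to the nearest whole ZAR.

T = 1 year.
Invest the BRL and cover forward: 10,000,000 × 1.0573861854 × 3.8444 = ZAR 40,650,154.51.
Convert at spot and invest in ZAR: 10,000,000 × 3.8346 × 1.0329305949 = ZAR 39,608,756.59.
The quoted forward overvalues BRL, so borrow ZAR, buy BRL at spot, deposit the BRL at 5.58%, and sell the proceeds forward at 3.8444.
Arbitrage profit = |40,650,154.51 − 39,608,756.59| = ZAR 1,041,398.

ZAR 1,041,398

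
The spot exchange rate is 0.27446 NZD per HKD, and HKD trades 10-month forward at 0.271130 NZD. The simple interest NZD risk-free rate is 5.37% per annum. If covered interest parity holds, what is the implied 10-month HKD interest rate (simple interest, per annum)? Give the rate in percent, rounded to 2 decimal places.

T = 10/12 years.
CIP gives F = S · g_NZD/g_HKD, so g_NZD/g_HKD = 0.27113/0.27446 = 0.9878671.
NZD growth factor: 1 + 0.0537×10/12 = 1.044750.
So the HKD growth factor = 1.0575815.
(1.0575815 − 1)/T = 0.069098, i.e. 6.91%.

6.91%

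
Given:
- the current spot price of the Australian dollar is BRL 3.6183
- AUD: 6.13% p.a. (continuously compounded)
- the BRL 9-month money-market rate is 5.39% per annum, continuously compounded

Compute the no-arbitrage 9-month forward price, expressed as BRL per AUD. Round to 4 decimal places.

T = 9/12 years.
BRL growth factor: e^(0.0539×9/12) = 1.0412532.
Growth of 1 AUD over T: e^(0.0613×9/12) = 1.0470482.
Forward (BRL per AUD) = 3.6183 × 1.0412532 / 1.0470482 = 3.598274.

3.5983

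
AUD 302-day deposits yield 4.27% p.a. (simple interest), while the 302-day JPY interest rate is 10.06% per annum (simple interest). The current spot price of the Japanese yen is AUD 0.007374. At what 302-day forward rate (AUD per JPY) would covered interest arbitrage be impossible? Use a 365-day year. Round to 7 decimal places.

T = 302/365 years.
Growth of 1 AUD over T: 1 + 0.0427×302/365 = 1.0353299.
JPY growth factor: 1 + 0.1006×302/365 = 1.0832362.
So F = 0.007374 × 1.0353299 / 1.0832362 = 0.007047884 (AUD/JPY).

0.0070479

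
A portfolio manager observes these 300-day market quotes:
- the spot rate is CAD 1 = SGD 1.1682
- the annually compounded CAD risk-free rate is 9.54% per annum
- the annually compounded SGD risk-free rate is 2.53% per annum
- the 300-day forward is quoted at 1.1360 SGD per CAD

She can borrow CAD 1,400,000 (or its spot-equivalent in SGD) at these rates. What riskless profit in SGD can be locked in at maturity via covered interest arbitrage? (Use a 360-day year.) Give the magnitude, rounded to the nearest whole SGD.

SGD 45,978

T = 300/360 years.
Route A — deposit CAD, sell forward: 1,400,000 × 1.07889028 × 1.1360 = SGD 1,715,867.10.
Route B — convert at spot, deposit SGD: 1,400,000 × 1.1682 × 1.021039314 = SGD 1,669,889.38.
The quoted forward overvalues CAD, so borrow SGD, buy CAD at spot, deposit the CAD at 9.54%, and sell the proceeds forward at 1.1360.
Profit = 1,715,867.10 − 1,669,889.38 = SGD 45,978.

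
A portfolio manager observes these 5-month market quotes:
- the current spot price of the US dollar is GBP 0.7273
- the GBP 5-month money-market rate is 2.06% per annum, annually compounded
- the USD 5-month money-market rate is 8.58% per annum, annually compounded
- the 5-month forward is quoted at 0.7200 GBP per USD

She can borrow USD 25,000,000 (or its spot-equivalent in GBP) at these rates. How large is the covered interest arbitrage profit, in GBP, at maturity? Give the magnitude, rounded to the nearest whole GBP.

GBP 290,449

T = 5/12 years.
Keep in USD, deliver into the forward: 25,000,000·1.0348937534·0.7200 = GBP 18,628,087.56.
Swap to GBP now, deposit: 25,000,000·0.7273·1.0085323152 = GBP 18,337,638.82.
The quoted forward overvalues USD, so borrow GBP, buy USD at spot, deposit the USD at 8.58%, and sell the proceeds forward at 0.7200.
The gap between the two covered legs is GBP 290,449.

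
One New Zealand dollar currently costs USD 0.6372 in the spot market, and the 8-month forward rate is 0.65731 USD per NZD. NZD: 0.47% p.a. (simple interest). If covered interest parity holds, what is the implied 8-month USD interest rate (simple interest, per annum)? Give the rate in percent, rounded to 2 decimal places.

T = 8/12 years.
By CIP, F/S equals the USD-to-NZD growth ratio: 0.65731/0.6372 = 1.0315599.
NZD growth factor: 1 + 0.0047×8/12 = 1.0031333.
That pins the USD growth at 1.0347921.
(1.0347921 − 1)/T = 0.052188, i.e. 5.22%.

5.22%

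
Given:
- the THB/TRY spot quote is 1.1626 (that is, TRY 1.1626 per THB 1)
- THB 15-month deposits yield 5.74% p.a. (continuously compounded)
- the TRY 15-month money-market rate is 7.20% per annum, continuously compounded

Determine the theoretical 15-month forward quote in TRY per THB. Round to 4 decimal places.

T = 15/12 years.
TRY accumulates by e^(0.0720×15/12) = 1.0941743.
Growth of 1 THB over T: e^(0.0574×15/12) = 1.0743867.
So F = 1.1626 × 1.0941743 / 1.0743867 = 1.184012 (TRY/THB).

1.1840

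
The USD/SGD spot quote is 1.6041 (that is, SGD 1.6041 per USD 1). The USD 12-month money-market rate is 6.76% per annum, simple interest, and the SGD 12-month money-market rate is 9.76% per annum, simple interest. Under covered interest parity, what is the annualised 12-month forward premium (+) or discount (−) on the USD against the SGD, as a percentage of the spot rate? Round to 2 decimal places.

T = 1 year.
No-arbitrage forward: 1.6041 × 1.097600 / 1.067600 = 1.6491759 SGD/USD.
Annualised premium = (F − S)/S × (1/T) = (1.6491759 − 1.6041)/1.6041 ÷ 1 = 2.81%.

+2.81%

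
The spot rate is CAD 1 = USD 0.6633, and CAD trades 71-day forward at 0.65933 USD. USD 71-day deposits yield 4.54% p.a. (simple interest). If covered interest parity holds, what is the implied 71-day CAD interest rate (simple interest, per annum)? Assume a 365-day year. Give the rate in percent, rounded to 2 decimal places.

T = 71/365 years.
By CIP, F/S equals the USD-to-CAD growth ratio: 0.65933/0.6633 = 0.9940148.
USD growth factor: 1 + 0.0454×71/365 = 1.0088312.
That pins the CAD growth at 1.0149056.
(1.0149056 − 1)/T = 0.076627, i.e. 7.66%.

7.66%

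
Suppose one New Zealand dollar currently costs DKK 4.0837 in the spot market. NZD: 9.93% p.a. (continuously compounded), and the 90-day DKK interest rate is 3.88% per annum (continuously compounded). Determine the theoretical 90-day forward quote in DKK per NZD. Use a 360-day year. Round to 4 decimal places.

T = 90/360 years.
Growth of 1 DKK over T: e^(0.0388×90/360) = 1.0097472.
Growth of 1 NZD over T: e^(0.0993×90/360) = 1.0251357.
So F = 4.0837 × 1.0097472 / 1.0251357 = 4.022399 (DKK/NZD).

4.0224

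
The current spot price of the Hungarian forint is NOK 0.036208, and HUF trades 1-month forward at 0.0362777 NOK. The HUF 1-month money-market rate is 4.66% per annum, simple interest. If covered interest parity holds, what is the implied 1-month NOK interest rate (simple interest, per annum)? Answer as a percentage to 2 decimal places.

6.98%

T = 1/12 years.
CIP gives F = S · g_NOK/g_HUF, so g_NOK/g_HUF = 0.0362777/0.036208 = 1.0019250.
HUF growth factor: 1 + 0.0466×1/12 = 1.0038833.
So the NOK growth factor = 1.0058158.
r = (1.0058158 − 1)/(1/12) = 0.069790 → 6.98%.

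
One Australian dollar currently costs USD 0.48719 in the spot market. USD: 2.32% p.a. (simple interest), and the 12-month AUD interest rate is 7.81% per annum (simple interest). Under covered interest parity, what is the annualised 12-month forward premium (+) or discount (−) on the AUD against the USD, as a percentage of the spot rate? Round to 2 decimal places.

-5.09%

T = 1 year.
No-arbitrage forward: 0.48719 × 1.023200 / 1.078100 = 0.46238086 USD/AUD.
(F − S)/S ÷ T = (0.46238086 − 0.48719)/0.48719/1 = -0.050923 → -5.09%.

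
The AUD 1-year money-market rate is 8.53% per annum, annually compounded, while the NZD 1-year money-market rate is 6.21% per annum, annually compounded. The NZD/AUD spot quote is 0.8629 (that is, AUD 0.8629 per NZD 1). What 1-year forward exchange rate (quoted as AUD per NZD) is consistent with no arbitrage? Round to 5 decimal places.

T = 1 year.
AUD growth factor: (1 + 0.0853)^1 = 1.085300.
NZD growth factor: (1 + 0.0621)^1 = 1.062100.
So F = 0.8629 × 1.085300 / 1.062100 = 0.8817488 (AUD/NZD).

0.88175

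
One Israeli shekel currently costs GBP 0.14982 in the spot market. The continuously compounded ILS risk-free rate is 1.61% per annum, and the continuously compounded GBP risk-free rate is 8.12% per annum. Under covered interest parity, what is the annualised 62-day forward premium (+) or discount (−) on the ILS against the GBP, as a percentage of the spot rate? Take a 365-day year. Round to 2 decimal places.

+6.55%

T = 62/365 years.
No-arbitrage forward: 0.14982 × 1.0138884 / 1.0027385 = 0.15148592 GBP/ILS.
Annualised premium = (F − S)/S × (1/T) = (0.15148592 − 0.14982)/0.14982 ÷ (62/365) = 6.55%.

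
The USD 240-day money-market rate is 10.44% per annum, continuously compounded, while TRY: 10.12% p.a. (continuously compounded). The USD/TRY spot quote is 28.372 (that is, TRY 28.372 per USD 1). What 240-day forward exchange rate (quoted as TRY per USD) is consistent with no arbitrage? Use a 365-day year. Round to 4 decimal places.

T = 240/365 years.
TRY growth factor: e^(0.1012×240/365) = 1.06880635.
USD growth factor: e^(0.1044×240/365) = 1.0710576.
Forward (TRY per USD) = 28.372 × 1.06880635 / 1.0710576 = 28.312365.

28.3124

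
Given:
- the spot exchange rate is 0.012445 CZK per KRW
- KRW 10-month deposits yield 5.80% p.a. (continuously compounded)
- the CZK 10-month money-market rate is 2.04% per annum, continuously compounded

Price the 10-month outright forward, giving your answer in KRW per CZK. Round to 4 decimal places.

T = 10/12 years.
Growth of 1 CZK over T: e^(0.0204×10/12) = 1.01714532.
Growth of 1 KRW over T: e^(0.0580×10/12) = 1.04952044.
CIP: F = S · (grow CZK)/(grow KRW) = 0.012445 × 1.01714532/1.04952044 = 0.012061102 CZK per KRW.
Invert for KRW per CZK: 1 / 0.012061102 = 82.9112.

82.9112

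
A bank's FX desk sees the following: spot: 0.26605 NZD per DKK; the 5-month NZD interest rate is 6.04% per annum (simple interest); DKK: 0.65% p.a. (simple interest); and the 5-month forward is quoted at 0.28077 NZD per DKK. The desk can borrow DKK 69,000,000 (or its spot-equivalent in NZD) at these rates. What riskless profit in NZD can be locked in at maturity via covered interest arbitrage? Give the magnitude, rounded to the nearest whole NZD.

NZD 606,153

T = 5/12 years.
Keep in DKK, deliver into the forward: 69,000,000·1.0027083333·0.28077 = NZD 19,425,598.89.
Swap to NZD now, deposit: 69,000,000·0.26605·1.0251666667 = NZD 18,819,445.83.
The quoted forward overvalues DKK, so borrow NZD, buy DKK at spot, deposit the DKK at 0.65%, and sell the proceeds forward at 0.28077.
Arbitrage profit = |19,425,598.89 − 18,819,445.83| = NZD 606,153.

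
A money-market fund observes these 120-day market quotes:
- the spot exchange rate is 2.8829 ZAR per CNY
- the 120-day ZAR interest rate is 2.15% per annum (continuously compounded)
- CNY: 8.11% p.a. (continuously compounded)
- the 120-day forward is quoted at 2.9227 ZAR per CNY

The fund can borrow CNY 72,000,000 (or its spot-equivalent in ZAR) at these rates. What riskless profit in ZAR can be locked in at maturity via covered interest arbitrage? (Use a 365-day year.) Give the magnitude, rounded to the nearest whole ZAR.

T = 120/365 years.
Route A — deposit CNY, sell forward: 72,000,000 × 1.02702165221 × 2.9227 = ZAR 216,120,685.17.
Route B — convert at spot, deposit ZAR: 72,000,000 × 2.8829 × 1.00709353391 = ZAR 209,041,196.32.
The quoted forward overvalues CNY, so borrow ZAR, buy CNY at spot, deposit the CNY at 8.11%, and sell the proceeds forward at 2.9227.
Arbitrage profit = |216,120,685.17 − 209,041,196.32| = ZAR 7,079,489.

ZAR 7,079,489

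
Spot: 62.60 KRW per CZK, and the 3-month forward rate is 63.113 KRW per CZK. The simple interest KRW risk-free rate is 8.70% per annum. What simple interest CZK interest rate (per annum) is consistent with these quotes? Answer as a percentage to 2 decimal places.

5.38%

T = 3/12 years.
CIP gives F = S · g_KRW/g_CZK, so g_KRW/g_CZK = 63.113/62.6 = 1.0081949.
KRW growth factor: 1 + 0.0870×3/12 = 1.021750.
Hence g_CZK = 1.0134449.
(1.0134449 − 1)/T = 0.053780, i.e. 5.38%.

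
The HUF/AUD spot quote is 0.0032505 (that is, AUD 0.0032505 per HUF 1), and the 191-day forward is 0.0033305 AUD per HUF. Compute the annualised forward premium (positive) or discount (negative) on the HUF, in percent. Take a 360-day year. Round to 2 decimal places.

+4.64%

T = 191/360 years.
(F − S)/S = (0.0033305 − 0.0032505)/0.0032505 = 0.0246116.
×(1/T) gives 4.64% p.a.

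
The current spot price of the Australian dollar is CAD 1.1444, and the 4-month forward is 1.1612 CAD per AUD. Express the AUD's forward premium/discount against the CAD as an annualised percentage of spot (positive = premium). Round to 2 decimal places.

T = 4/12 years.
(F − S)/S = (1.1612 − 1.1444)/1.1444 = 0.0146802.
Per annum: 0.0146802 / (4/12) = 0.044041 = 4.40%.

+4.40%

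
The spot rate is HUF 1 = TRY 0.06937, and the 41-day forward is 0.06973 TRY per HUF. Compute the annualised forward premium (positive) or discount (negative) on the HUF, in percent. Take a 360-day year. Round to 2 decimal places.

T = 41/360 years.
HUF trades forward at +0.51896% vs spot over the period.
×(1/T) gives 4.56% p.a.

+4.56%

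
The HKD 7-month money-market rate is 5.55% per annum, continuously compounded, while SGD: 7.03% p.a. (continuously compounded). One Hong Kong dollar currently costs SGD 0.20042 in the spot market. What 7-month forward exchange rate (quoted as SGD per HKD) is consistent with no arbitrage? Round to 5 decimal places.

0.20216

T = 7/12 years.
SGD growth factor: e^(0.0703×7/12) = 1.0418608.
HKD accumulates by e^(0.0555×7/12) = 1.0329048.
Forward (SGD per HKD) = 0.20042 × 1.0418608 / 1.0329048 = 0.2021578.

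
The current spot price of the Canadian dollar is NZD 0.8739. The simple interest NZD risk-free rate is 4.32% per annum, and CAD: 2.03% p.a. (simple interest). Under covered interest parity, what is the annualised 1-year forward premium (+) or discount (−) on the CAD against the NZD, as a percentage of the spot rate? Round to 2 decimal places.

T = 1 year.
CIP forward (NZD per CAD) = 0.8739 × 1.043200/1.020300 = 0.8935141.
Annualised premium = (F − S)/S × (1/T) = (0.8935141 − 0.8739)/0.8739 ÷ 1 = 2.24%.

+2.24%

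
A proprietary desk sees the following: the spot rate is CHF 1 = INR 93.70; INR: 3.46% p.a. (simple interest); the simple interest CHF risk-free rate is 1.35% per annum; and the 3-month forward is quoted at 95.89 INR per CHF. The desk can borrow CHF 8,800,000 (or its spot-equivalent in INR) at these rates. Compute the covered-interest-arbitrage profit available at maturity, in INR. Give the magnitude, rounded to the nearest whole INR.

T = 3/12 years.
Route A — deposit CHF, sell forward: 8,800,000 × 1.003375 × 95.89 = INR 846,679,933.00.
Route B — convert at spot, deposit INR: 8,800,000 × 93.70 × 1.008650 = INR 831,692,444.00.
The quoted forward overvalues CHF, so borrow INR, buy CHF at spot, deposit the CHF at 1.35%, and sell the proceeds forward at 95.89.
Profit = 846,679,933.00 − 831,692,444.00 = INR 14,987,489.

INR 14,987,489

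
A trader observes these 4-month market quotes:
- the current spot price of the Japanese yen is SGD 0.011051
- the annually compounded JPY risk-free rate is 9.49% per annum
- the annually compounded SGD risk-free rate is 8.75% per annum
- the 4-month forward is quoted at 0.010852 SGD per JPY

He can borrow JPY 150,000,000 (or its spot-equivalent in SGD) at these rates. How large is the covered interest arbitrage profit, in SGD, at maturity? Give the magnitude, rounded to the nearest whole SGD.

T = 4/12 years.
Route A — deposit JPY, sell forward: 150,000,000 × 1.030682302 × 0.010852 = SGD 1,677,744.65.
Route B — convert at spot, deposit SGD: 150,000,000 × 0.011051 × 1.028355058 = SGD 1,704,652.76.
The quoted forward undervalues JPY, so borrow JPY, convert to SGD at spot, deposit the SGD at 8.75%, and buy JPY forward at 0.010852 to cover the loan.
Arbitrage profit = |1,677,744.65 − 1,704,652.76| = SGD 26,908.

SGD 26,908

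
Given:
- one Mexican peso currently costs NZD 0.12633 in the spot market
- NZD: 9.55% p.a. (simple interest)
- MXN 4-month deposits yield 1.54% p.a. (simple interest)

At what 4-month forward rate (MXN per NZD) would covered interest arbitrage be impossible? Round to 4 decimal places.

7.7109

T = 4/12 years.
Growth of 1 NZD over T: 1 + 0.0955×4/12 = 1.0318333.
MXN growth factor: 1 + 0.0154×4/12 = 1.0051333.
So F = 0.12633 × 1.0318333 / 1.0051333 = 0.1296858 (NZD/MXN).
Invert for MXN per NZD: 1 / 0.1296858 = 7.7109.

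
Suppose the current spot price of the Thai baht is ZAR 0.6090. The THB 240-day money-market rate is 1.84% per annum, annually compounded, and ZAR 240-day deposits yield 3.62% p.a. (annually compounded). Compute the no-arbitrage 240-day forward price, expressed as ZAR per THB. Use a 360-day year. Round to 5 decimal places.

T = 240/360 years.
Growth of 1 ZAR over T: (1 + 0.0362)^(240/360) = 1.023990.
THB growth factor: (1 + 0.0184)^(240/360) = 1.0122294.
So F = 0.609 × 1.023990 / 1.0122294 = 0.6160757 (ZAR/THB).

0.61608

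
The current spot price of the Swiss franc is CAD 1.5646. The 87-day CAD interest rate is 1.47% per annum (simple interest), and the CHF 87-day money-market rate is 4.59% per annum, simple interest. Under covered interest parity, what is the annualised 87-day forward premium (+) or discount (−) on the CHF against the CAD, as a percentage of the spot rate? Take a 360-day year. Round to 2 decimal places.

T = 87/360 years.
F = S · g_CAD/g_CHF = 1.5646 × 1.0035525/1.0110925 = 1.5529323.
(F − S)/S ÷ T = (1.5529323 − 1.5646)/1.5646/(87/360) = -0.030858 → -3.09%.

-3.09%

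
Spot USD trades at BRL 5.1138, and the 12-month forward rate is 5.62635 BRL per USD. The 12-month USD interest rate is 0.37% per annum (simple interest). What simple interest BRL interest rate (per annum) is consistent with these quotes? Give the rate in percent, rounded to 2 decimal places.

T = 1 year.
CIP gives F = S · g_BRL/g_USD, so g_BRL/g_USD = 5.62635/5.1138 = 1.1002288.
USD growth factor: 1 + 0.0037×1 = 1.003700.
So the BRL growth factor = 1.1042996.
(1.1042996 − 1)/T = 0.104300, i.e. 10.43%.

10.43%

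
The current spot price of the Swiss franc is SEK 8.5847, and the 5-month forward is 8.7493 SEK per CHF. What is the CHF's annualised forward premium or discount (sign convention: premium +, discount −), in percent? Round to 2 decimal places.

+4.60%

T = 5/12 years.
CHF trades forward at +1.91736% vs spot over the period.
×(1/T) gives 4.60% p.a.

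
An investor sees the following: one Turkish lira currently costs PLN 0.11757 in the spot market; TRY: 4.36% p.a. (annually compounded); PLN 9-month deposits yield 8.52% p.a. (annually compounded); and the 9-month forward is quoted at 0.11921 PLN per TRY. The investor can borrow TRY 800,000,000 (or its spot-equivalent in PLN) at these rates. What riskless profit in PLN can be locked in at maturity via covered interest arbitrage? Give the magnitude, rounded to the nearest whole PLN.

PLN 1,534,500

T = 9/12 years.
Keep in TRY, deliver into the forward: 800,000,000·1.0325249454·0.11921 = PLN 98,469,838.99.
Swap to PLN now, deposit: 800,000,000·0.11757·1.0632425267 = PLN 100,004,339.09.
The quoted forward undervalues TRY, so borrow TRY, convert to PLN at spot, deposit the PLN at 8.52%, and buy TRY forward at 0.11921 to cover the loan.
The gap between the two covered legs is PLN 1,534,500.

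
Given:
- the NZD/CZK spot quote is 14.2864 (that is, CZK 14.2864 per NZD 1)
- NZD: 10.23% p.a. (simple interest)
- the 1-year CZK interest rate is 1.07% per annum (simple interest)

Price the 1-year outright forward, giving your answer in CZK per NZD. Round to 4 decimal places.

T = 1 year.
CZK growth factor: 1 + 0.0107×1 = 1.010700.
Growth of 1 NZD over T: 1 + 0.1023×1 = 1.102300.
Forward (CZK per NZD) = 14.2864 × 1.010700 / 1.102300 = 13.099215.

13.0992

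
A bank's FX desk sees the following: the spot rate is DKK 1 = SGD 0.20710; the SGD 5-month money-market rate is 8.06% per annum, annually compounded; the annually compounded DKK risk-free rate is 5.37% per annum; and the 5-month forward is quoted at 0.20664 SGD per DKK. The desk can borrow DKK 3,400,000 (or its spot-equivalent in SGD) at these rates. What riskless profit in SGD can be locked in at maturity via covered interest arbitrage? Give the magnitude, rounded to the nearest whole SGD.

T = 5/12 years.
Route A — deposit DKK, sell forward: 3,400,000 × 1.02203415 × 0.20664 = SGD 718,056.66.
Route B — convert at spot, deposit SGD: 3,400,000 × 0.20710 × 1.03282578 = SGD 727,253.94.
The quoted forward undervalues DKK, so borrow DKK, convert to SGD at spot, deposit the SGD at 8.06%, and buy DKK forward at 0.20664 to cover the loan.
The gap between the two covered legs is SGD 9,197.

SGD 9,197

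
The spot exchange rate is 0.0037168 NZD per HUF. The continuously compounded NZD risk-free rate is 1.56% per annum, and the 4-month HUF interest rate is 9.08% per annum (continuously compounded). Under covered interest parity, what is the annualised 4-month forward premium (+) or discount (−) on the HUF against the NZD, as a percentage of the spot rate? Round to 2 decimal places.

-7.43%

T = 4/12 years.
No-arbitrage forward: 0.0037168 × 1.0052135 / 1.0307294 = 0.0036247899 NZD/HUF.
Annualised premium = (F − S)/S × (1/T) = (0.0036247899 − 0.0037168)/0.0037168 ÷ (4/12) = -7.43%.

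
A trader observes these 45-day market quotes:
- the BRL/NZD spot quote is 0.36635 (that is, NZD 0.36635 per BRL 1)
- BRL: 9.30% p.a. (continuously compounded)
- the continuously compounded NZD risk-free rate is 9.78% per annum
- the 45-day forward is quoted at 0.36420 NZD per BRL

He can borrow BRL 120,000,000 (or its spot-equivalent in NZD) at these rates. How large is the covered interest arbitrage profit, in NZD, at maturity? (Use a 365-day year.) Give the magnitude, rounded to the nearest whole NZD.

T = 45/365 years.
Keep in BRL, deliver into the forward: 120,000,000·1.0115317371·0.36420 = NZD 44,207,983.04.
Swap to NZD now, deposit: 120,000,000·0.36635·1.0121305194 = NZD 44,495,281.89.
The quoted forward undervalues BRL, so borrow BRL, convert to NZD at spot, deposit the NZD at 9.78%, and buy BRL forward at 0.36420 to cover the loan.
Arbitrage profit = |44,207,983.04 − 44,495,281.89| = NZD 287,299.

NZD 287,299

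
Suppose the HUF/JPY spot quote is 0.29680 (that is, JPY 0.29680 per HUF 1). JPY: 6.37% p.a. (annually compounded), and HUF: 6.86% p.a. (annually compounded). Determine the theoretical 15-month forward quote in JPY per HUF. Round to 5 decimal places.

0.29510

T = 15/12 years.
JPY accumulates by (1 + 0.0637)^(15/12) = 1.0802492.
HUF growth factor: (1 + 0.0686)^(15/12) = 1.0864731.
CIP: F = S · (grow JPY)/(grow HUF) = 0.2968 × 1.0802492/1.0864731 = 0.2950998 JPY per HUF.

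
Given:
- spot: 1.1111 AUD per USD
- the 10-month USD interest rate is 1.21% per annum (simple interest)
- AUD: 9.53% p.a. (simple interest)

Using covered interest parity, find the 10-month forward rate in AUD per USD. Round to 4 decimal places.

T = 10/12 years.
Growth of 1 AUD over T: 1 + 0.0953×10/12 = 1.0794167.
USD growth factor: 1 + 0.0121×10/12 = 1.0100833.
So F = 1.1111 × 1.0794167 / 1.0100833 = 1.187367 (AUD/USD).

1.1874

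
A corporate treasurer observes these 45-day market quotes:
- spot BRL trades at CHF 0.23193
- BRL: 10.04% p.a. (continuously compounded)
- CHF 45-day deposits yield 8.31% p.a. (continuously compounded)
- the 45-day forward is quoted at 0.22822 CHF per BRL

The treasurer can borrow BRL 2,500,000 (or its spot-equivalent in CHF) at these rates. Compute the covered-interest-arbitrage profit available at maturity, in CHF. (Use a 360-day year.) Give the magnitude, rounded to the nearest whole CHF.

CHF 8,124

T = 45/360 years.
Route A — deposit BRL, sell forward: 2,500,000 × 1.01262908 × 0.22822 = CHF 577,755.52.
Route B — convert at spot, deposit CHF: 2,500,000 × 0.23193 × 1.01044164 = CHF 585,879.32.
The quoted forward undervalues BRL, so borrow BRL, convert to CHF at spot, deposit the CHF at 8.31%, and buy BRL forward at 0.22822 to cover the loan.
Arbitrage profit = |577,755.52 − 585,879.32| = CHF 8,124.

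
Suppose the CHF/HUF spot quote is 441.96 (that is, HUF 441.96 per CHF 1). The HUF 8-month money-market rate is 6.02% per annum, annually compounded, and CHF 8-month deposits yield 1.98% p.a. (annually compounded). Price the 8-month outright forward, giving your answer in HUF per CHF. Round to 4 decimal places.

T = 8/12 years.
Growth of 1 HUF over T: (1 + 0.0602)^(8/12) = 1.039741072.
Growth of 1 CHF over T: (1 + 0.0198)^(8/12) = 1.013156819.
So F = 441.96 × 1.039741072 / 1.013156819 = 453.556602 (HUF/CHF).

453.5566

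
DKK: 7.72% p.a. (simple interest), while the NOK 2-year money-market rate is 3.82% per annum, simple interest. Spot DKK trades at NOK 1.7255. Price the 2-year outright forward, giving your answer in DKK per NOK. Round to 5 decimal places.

0.62154

T = 2 years.
Growth of 1 NOK over T: 1 + 0.0382×2 = 1.076400.
DKK growth factor: 1 + 0.0772×2 = 1.154400.
CIP: F = S · (grow NOK)/(grow DKK) = 1.7255 × 1.076400/1.154400 = 1.608912 NOK per DKK.
Invert for DKK per NOK: 1 / 1.608912 = 0.62154.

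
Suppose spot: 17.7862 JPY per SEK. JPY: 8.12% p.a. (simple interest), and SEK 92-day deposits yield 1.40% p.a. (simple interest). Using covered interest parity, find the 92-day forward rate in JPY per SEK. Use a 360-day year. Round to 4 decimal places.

18.0906

T = 92/360 years.
JPY growth factor: 1 + 0.0812×92/360 = 1.02075111.
SEK growth factor: 1 + 0.0140×92/360 = 1.00357778.
So F = 17.7862 × 1.02075111 / 1.00357778 = 18.090559 (JPY/SEK).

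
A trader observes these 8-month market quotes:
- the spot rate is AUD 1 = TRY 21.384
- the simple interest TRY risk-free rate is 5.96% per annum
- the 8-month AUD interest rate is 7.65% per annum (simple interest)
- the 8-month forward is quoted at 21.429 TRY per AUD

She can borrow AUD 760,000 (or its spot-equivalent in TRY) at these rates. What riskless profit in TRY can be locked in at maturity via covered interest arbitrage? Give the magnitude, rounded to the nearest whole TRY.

TRY 219,048

T = 8/12 years.
Keep in AUD, deliver into the forward: 760,000·1.051000·21.429 = TRY 17,116,628.04.
Swap to TRY now, deposit: 760,000·21.384·1.0397333333 = TRY 16,897,579.78.
The quoted forward overvalues AUD, so borrow TRY, buy AUD at spot, deposit the AUD at 7.65%, and sell the proceeds forward at 21.429.
Arbitrage profit = |17,116,628.04 − 16,897,579.78| = TRY 219,048.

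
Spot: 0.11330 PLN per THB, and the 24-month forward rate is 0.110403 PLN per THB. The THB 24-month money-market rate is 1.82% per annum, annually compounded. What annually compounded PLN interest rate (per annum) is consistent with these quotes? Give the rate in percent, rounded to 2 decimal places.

0.51%

T = 2 years.
CIP gives F = S · g_PLN/g_THB, so g_PLN/g_THB = 0.110403/0.1133 = 0.9744307.
The THB side grows by (1 + 0.0182)^2 = 1.0367312.
That pins the PLN growth at 1.0102227.
r = 1.0102227^(1/2) − 1 = 0.005098 → 0.51%.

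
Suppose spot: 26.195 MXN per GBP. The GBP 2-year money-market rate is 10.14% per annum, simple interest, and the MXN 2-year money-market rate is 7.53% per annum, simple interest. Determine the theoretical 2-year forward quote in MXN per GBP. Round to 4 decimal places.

T = 2 years.
MXN growth factor: 1 + 0.0753×2 = 1.150600.
GBP growth factor: 1 + 0.1014×2 = 1.202800.
Forward (MXN per GBP) = 26.195 × 1.150600 / 1.202800 = 25.058170.

25.0582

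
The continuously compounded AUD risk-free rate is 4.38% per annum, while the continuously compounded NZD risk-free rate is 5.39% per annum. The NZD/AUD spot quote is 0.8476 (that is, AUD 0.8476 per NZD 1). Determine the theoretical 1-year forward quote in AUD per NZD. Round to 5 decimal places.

T = 1 year.
AUD accumulates by e^(0.0438×1) = 1.0447734.
Growth of 1 NZD over T: e^(0.0539×1) = 1.0553791.
CIP: F = S · (grow AUD)/(grow NZD) = 0.8476 × 1.0447734/1.0553791 = 0.8390823 AUD per NZD.

0.83908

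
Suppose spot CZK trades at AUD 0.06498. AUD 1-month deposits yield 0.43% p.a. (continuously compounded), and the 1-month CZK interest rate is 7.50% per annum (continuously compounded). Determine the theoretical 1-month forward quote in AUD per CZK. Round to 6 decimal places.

0.064598

T = 1/12 years.
AUD accumulates by e^(0.0043×1/12) = 1.0003584.
CZK accumulates by e^(0.0750×1/12) = 1.0062696.
CIP: F = S · (grow AUD)/(grow CZK) = 0.06498 × 1.0003584/1.0062696 = 0.06459828 AUD per CZK.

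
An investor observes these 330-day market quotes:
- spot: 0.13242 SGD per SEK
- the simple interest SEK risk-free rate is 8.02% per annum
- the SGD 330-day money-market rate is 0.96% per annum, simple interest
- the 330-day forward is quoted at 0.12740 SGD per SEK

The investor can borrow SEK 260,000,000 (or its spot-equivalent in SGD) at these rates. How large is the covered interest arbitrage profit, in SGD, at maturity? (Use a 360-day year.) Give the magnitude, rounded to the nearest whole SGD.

SGD 826,989

T = 330/360 years.
Route A — deposit SEK, sell forward: 260,000,000 × 1.0735166667 × 0.12740 = SGD 35,559,166.07.
Route B — convert at spot, deposit SGD: 260,000,000 × 0.13242 × 1.008800 = SGD 34,732,176.96.
The quoted forward overvalues SEK, so borrow SGD, buy SEK at spot, deposit the SEK at 8.02%, and sell the proceeds forward at 0.12740.
The gap between the two covered legs is SGD 826,989.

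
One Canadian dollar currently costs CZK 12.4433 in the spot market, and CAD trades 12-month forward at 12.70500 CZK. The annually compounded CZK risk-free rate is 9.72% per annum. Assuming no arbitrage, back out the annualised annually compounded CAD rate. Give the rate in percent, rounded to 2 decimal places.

T = 1 year.
By CIP, F/S equals the CZK-to-CAD growth ratio: 12.705/12.4433 = 1.0210314.
The CZK side grows by (1 + 0.0972)^1 = 1.097200.
That pins the CAD growth at 1.0745997.
Annualise: 1.0745997^(1/1) − 1 = 0.074600 = 7.46%.

7.46%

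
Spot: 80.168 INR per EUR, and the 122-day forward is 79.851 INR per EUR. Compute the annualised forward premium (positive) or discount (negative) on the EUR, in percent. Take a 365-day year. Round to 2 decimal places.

-1.18%

T = 122/365 years.
EUR trades forward at -0.39542% vs spot over the period.
Annualise by dividing by T: -0.0039542 / (122/365) = -0.011830 → -1.18%.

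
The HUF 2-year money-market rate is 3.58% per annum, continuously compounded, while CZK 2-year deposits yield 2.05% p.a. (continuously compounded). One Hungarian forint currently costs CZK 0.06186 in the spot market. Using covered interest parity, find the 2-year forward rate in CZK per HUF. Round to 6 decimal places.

T = 2 years.
CZK growth factor: e^(0.0205×2) = 1.0418521.
HUF accumulates by e^(0.0358×2) = 1.0742256.
Forward (CZK per HUF) = 0.06186 × 1.0418521 / 1.0742256 = 0.05999575.

0.059996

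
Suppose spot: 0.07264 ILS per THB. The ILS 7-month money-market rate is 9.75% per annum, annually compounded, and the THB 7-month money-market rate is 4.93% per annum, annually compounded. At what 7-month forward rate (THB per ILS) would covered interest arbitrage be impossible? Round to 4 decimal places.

13.4105

T = 7/12 years.
ILS accumulates by (1 + 0.0975)^(7/12) = 1.05576998.
THB accumulates by (1 + 0.0493)^(7/12) = 1.02846964.
CIP: F = S · (grow ILS)/(grow THB) = 0.07264 × 1.05576998/1.02846964 = 0.074568201 ILS per THB.
Invert for THB per ILS: 1 / 0.074568201 = 13.4105.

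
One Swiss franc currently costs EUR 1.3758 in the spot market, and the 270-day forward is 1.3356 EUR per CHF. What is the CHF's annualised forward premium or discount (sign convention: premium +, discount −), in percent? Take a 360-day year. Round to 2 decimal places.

-3.90%

T = 270/360 years.
CHF trades forward at -2.92194% vs spot over the period.
×(1/T) gives -3.90% p.a.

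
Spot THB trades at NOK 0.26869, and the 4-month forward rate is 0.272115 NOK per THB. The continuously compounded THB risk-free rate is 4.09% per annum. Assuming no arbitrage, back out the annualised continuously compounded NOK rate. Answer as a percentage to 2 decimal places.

7.89%

T = 4/12 years.
F/S = 0.272115/0.26869 = 1.0127470 = (growth of NOK) / (growth of THB).
The THB side grows by e^(0.0409×4/12) = 1.0137267.
Hence g_NOK = 1.0266487.
Take logs: ln 1.0266487 / (4/12) = 0.078899, so 7.89%.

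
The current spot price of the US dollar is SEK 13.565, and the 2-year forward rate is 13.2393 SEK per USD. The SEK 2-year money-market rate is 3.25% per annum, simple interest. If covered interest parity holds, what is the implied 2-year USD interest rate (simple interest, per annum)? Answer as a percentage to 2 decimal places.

4.56%

T = 2 years.
F/S = 13.2393/13.565 = 0.9759897 = (growth of SEK) / (growth of USD).
SEK growth factor: 1 + 0.0325×2 = 1.065000.
Hence g_USD = 1.091200.
r = (1.091200 − 1)/2 = 0.045600 → 4.56%.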